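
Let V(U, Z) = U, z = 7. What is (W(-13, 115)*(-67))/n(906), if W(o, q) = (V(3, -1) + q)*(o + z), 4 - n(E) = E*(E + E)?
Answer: -11859/410417 ≈ -0.028895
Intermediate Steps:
n(E) = 4 - 2*E² (n(E) = 4 - E*(E + E) = 4 - E*2*E = 4 - 2*E²)
W(o, q) = (3 + q)*(7 + o) (W(o, q) = (3 + q)*(o + 7) = (3 + q)*(7 + o))
(W(-13, 115)*(-67))/n(906) = ((21 + 3*(-13) + 7*115 - 13*115)*(-67))/(4 - 2*906²) = ((21 - 39 + 805 - 1495)*(-67))/(4 - 2*820836) = (-708*(-67))/(4 - 1641672) = 47436/(-1641668) = 47436*(-1/1641668) = -11859/410417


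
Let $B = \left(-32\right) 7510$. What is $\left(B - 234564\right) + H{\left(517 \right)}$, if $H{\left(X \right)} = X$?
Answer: $-474367$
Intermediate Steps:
$B = -240320$
$\left(B - 234564\right) + H{\left(517 \right)} = \left(-240320 - 234564\right) + 517 = -474884 + 517 = -474367$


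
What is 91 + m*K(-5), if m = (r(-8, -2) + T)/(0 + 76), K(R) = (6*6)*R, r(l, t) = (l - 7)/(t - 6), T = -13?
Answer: 17837/152 ≈ 117.35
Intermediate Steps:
r(l, t) = (-7 + l)/(-6 + t)
K(R) = 36*R
m = -89/608 (m = ((-7 - 8)/(-6 - 2) - 13)/(0 + 76) = (-15/(-8) - 13)/76 = (-⅛*(-15) - 13)*(1/76) = (15/8 - 13)*(1/76) = -89/8*1/76 = -89/608 ≈ -0.14638)
91 + m*K(-5) = 91 - 801*(-5)/152 = 91 - 89/608*(-180) = 91 + 4005/152 = 17837/152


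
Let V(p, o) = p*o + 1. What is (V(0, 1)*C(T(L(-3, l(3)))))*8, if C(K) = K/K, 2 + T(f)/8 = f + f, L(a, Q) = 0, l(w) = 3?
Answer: 8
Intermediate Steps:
T(f) = -16 + 16*f (T(f) = -16 + 8*(f + f) = -16 + 8*(2*f) = -16 + 16*f)
V(p, o) = 1 + o*p (V(p, o) = o*p + 1 = 1 + o*p)
C(K) = 1
(V(0, 1)*C(T(L(-3, l(3)))))*8 = ((1 + 1*0)*1)*8 = ((1 + 0)*1)*8 = (1*1)*8 = 1*8 = 8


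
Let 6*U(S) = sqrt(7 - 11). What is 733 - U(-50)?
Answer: 733 - I/3 ≈ 733.0 - 0.33333*I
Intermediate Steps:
U(S) = I/3 (U(S) = sqrt(7 - 11)/6 = sqrt(-4)/6 = (2*I)/6 = I/3)
733 - U(-50) = 733 - I/3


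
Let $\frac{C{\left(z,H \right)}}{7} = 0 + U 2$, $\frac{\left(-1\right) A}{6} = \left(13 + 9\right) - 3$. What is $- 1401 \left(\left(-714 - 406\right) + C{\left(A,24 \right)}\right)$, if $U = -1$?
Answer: $1588734$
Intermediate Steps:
$A = -114$ ($A = - 6 \left(\left(13 + 9\right) - 3\right) = - 6 \left(22 - 3\right) = \left(-6\right) 19 = -114$)
$C{\left(z,H \right)} = -14$ ($C{\left(z,H \right)} = 7 \left(0 - 2\right) = 7 \left(-2\right) = -14$)
$- 1401 \left(\left(-714 - 406\right) + C{\left(A,24 \right)}\right) = - 1401 \left(\left(-714 - 406\right) - 14\right) = - 1401 \left(-1120 - 14\right) = \left(-1401\right) \left(-1134\right) = 1588734$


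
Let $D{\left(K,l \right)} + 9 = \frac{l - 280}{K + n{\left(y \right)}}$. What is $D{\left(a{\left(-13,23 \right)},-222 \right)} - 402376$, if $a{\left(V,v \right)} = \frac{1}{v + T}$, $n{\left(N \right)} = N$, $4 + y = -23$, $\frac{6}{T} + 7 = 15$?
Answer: $- \frac{1030460295}{2561} \approx -4.0237 \cdot 10^{5}$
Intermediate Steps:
$T = \frac{3}{4}$ ($T = \frac{6}{-7 + 15} = \frac{6}{8} = 6 \cdot \frac{1}{8} = \frac{3}{4} \approx 0.75$)
$y = -27$ ($y = -4 - 23 = -27$)
$a{\left(V,v \right)} = \frac{1}{\frac{3}{4} + v}$ ($a{\left(V,v \right)} = \frac{1}{v + \frac{3}{4}} = \frac{1}{\frac{3}{4} + v}$)
$D{\left(K,l \right)} = -9 + \frac{-280 + l}{-27 + K}$ ($D{\left(K,l \right)} = -9 + \frac{l - 280}{K - 27} = -9 + \frac{-280 + l}{-27 + K}$)
$D{\left(a{\left(-13,23 \right)},-222 \right)} - 402376 = \frac{-37 - 222 - 9 \frac{4}{3 + 4 \cdot 23}}{-27 + \frac{4}{3 + 4 \cdot 23}} - 402376 = \frac{-37 - 222 - 9 \frac{4}{3 + 92}}{-27 + \frac{4}{3 + 92}} - 402376 = \frac{-37 - 222 - 9 \cdot \frac{4}{95}}{-27 + \frac{4}{95}} - 402376 = \frac{-37 - 222 - 9 \cdot 4 \cdot \frac{1}{95}}{-27 + 4 \cdot \frac{1}{95}} - 402376 = \frac{-37 - 222 - \frac{36}{95}}{-27 + \frac{4}{95}} - 402376 = \frac{-37 - 222 - \frac{36}{95}}{- \frac{2561}{95}} - 402376 = \left(- \frac{95}{2561}\right) \left(- \frac{24641}{95}\right) - 402376 = \frac{24641}{2561} - 402376 = - \frac{1030460295}{2561}$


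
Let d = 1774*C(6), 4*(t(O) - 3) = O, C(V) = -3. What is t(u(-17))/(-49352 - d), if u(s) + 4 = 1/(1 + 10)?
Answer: -89/1937320 ≈ -4.5940e-5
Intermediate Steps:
u(s) = -43/11 (u(s) = -4 + 1/(1 + 10) = -4 + 1/11 = -43/11)
t(O) = 3 + O/4
d = -5322 (d = 1774*(-3) = -5322)
t(u(-17))/(-49352 - d) = (3 + (1/4)*(-43/11))/(-49352 - 1*(-5322)) = (3 - 43/44)/(-49352 + 5322) = (89/44)/(-44030) = (89/44)*(-1/44030) = -89/1937320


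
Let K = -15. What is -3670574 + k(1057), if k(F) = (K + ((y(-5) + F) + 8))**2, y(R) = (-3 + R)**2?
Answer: -2429578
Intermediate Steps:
k(F) = (57 + F)**2 (k(F) = (-15 + (((-3 - 5)**2 + F) + 8))**2 = (-15 + (((-8)**2 + F) + 8))**2 = (-15 + ((64 + F) + 8))**2 = (-15 + (72 + F))**2 = (57 + F)**2)
-3670574 + k(1057) = -3670574 + (57 + 1057)**2 = -3670574 + 1114**2 = -3670574 + 1240996 = -2429578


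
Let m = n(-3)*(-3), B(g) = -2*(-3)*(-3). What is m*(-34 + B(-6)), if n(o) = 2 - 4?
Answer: -312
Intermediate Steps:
n(o) = -2
B(g) = -18 (B(g) = 6*(-3) = -18)
m = 6 (m = -2*(-3) = 6)
m*(-34 + B(-6)) = 6*(-34 - 18) = 6*(-52) = -312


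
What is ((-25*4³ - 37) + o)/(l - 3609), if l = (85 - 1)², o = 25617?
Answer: 23980/3447 ≈ 6.9568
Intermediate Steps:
l = 7056 (l = 84² = 7056)
((-25*4³ - 37) + o)/(l - 3609) = ((-25*4³ - 37) + 25617)/(7056 - 3609) = ((-25*64 - 37) + 25617)/3447 = ((-1600 - 37) + 25617)*(1/3447) = (-1637 + 25617)*(1/3447) = 23980*(1/3447) = 23980/3447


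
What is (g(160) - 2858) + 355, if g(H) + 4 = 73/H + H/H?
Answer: -400887/160 ≈ -2505.5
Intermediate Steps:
g(H) = -3 + 73/H (g(H) = -4 + (73/H + H/H) = -4 + (73/H + 1) = -4 + (1 + 73/H) = -3 + 73/H)
(g(160) - 2858) + 355 = ((-3 + 73/160) - 2858) + 355 = (-407/160 - 2858) + 355 = -457687/160 + 355 = -400887/160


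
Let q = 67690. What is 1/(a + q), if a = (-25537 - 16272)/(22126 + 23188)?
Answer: 45314/3067262851 ≈ 1.4773e-5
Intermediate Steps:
a = -41809/45314 ≈ -0.92265
1/(a + q) = 1/(-41809/45314 + 67690) = 1/(3067262851/45314) = 45314/3067262851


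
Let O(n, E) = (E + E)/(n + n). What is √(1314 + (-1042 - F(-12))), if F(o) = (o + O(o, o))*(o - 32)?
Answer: 2*I*√53 ≈ 14.56*I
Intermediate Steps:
O(n, E) = E/n (O(n, E) = (2*E)/((2*n)) = (2*E)*(1/(2*n)) = E/n)
F(o) = (1 + o)*(-32 + o) (F(o) = (o + o/o)*(o - 32) = (o + 1)*(-32 + o) = (1 + o)*(-32 + o))
√(1314 + (-1042 - F(-12))) = √(1314 + (-1042 - (-32 + (-12)² - 31*(-12)))) = √(1314 + (-1042 - (-32 + 144 + 372))) = √(1314 + (-1042 - 1*484)) = √(1314 + (-1042 - 484)) = √(1314 - 1526) = √(-212) = 2*I*√53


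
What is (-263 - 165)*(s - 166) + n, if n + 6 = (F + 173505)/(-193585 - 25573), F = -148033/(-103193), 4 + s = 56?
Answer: 551652683128393/11307785747 ≈ 48785.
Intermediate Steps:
s = 52 (s = -4 + 56 = 52)
F = 148033/103193 (F = -148033*(-1/103193) = 148033/103193 ≈ 1.4345)
n = -76799039231/11307785747 (n = -6 + (148033/103193 + 173505)/(-193585 - 25573) = -6 + (17904649498/103193)/(-219158) = -6 + (17904649498/103193)*(-1/219158) = -6 - 8952324749/11307785747 = -76799039231/11307785747 ≈ -6.7917)
(-263 - 165)*(s - 166) + n = (-263 - 165)*(52 - 166) - 76799039231/11307785747 = -428*(-114) - 76799039231/11307785747 = 48792 - 76799039231/11307785747 = 551652683128393/11307785747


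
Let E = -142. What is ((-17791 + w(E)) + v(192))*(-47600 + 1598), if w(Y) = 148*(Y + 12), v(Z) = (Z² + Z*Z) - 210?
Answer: -1678474974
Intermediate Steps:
v(Z) = -210 + 2*Z² (v(Z) = (Z² + Z²) - 210 = 2*Z² - 210 = -210 + 2*Z²)
w(Y) = 1776 + 148*Y (w(Y) = 148*(12 + Y) = 1776 + 148*Y)
((-17791 + w(E)) + v(192))*(-47600 + 1598) = ((-17791 + (1776 + 148*(-142))) + (-210 + 2*192²))*(-47600 + 1598) = ((-17791 + (1776 - 21016)) + (-210 + 2*36864))*(-46002) = ((-17791 - 19240) + (-210 + 73728))*(-46002) = (-37031 + 73518)*(-46002) = 36487*(-46002) = -1678474974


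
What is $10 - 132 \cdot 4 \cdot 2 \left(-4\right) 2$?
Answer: $8458$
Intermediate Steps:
$10 - 132 \cdot 4 \cdot 2 \left(-4\right) 2 = 10 - 132 \cdot 4 \left(-8\right) 2 = 10 - 132 \left(\left(-32\right) 2\right) = 10 - -8448 = 10 + 8448 = 8458$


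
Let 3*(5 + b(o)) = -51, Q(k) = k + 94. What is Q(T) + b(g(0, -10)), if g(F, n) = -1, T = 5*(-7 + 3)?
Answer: 52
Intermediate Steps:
T = -20 (T = 5*(-4) = -20)
Q(k) = 94 + k
b(o) = -22 (b(o) = -5 + (⅓)*(-51) = -5 - 17 = -22)
Q(T) + b(g(0, -10)) = (94 - 20) - 22 = 74 - 22 = 52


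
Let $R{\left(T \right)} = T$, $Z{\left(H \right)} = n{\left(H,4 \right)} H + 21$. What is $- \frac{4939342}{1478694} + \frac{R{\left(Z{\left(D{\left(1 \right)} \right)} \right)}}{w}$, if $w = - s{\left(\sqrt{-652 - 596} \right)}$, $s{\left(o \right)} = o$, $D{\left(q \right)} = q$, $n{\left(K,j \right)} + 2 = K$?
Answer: $- \frac{2469671}{739347} + \frac{5 i \sqrt{78}}{78} \approx -3.3403 + 0.56614 i$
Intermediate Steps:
$n{\left(K,j \right)} = -2 + K$
$Z{\left(H \right)} = 21 + H \left(-2 + H\right)$ ($Z{\left(H \right)} = \left(-2 + H\right) H + 21 = H \left(-2 + H\right) + 21 = 21 + H \left(-2 + H\right)$)
$w = - 4 i \sqrt{78}$ ($w = - \sqrt{-652 - 596} = - \sqrt{-1248} = - 4 i \sqrt{78} \approx - 35.327 i$)
$- \frac{4939342}{1478694} + \frac{R{\left(Z{\left(D{\left(1 \right)} \right)} \right)}}{w} = - \frac{4939342}{1478694} + \frac{21 + 1 \left(-2 + 1\right)}{\left(-4\right) i \sqrt{78}} = \left(-4939342\right) \frac{1}{1478694} + \left(21 + 1 \left(-1\right)\right) \frac{i \sqrt{78}}{312} = - \frac{2469671}{739347} + \left(21 - 1\right) \frac{i \sqrt{78}}{312} = - \frac{2469671}{739347} + 20 \frac{i \sqrt{78}}{312} = - \frac{2469671}{739347} + \frac{5 i \sqrt{78}}{78}$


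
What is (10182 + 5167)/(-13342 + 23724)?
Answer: 15349/10382 ≈ 1.4784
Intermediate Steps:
(10182 + 5167)/(-13342 + 23724) = 15349/10382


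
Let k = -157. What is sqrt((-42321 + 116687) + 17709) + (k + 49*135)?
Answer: 6458 + 5*sqrt(3683) ≈ 6761.4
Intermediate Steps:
sqrt((-42321 + 116687) + 17709) + (k + 49*135) = sqrt((-42321 + 116687) + 17709) + (-157 + 49*135) = sqrt(74366 + 17709) + (-157 + 6615) = sqrt(92075) + 6458 = 5*sqrt(3683) + 6458 = 6458 + 5*sqrt(3683)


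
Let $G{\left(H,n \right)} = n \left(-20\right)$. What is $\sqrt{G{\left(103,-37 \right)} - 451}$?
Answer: $17$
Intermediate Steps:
$G{\left(H,n \right)} = - 20 n$
$\sqrt{G{\left(103,-37 \right)} - 451} = \sqrt{\left(-20\right) \left(-37\right) - 451} = \sqrt{740 - 451} = \sqrt{289} = 17$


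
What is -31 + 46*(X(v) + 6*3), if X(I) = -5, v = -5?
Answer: 567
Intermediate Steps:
-31 + 46*(X(v) + 6*3) = -31 + 46*(-5 + 6*3) = -31 + 46*(-5 + 18) = -31 + 46*13 = -31 + 598 = 567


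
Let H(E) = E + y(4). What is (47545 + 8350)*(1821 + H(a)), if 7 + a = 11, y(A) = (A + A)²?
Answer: 105585655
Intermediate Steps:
y(A) = 4*A² (y(A) = (2*A)² = 4*A²)
a = 4 (a = -7 + 11 = 4)
H(E) = 64 + E (H(E) = E + 4*4² = E + 4*16 = E + 64 = 64 + E)
(47545 + 8350)*(1821 + H(a)) = (47545 + 8350)*(1821 + (64 + 4)) = 55895*(1821 + 68) = 55895*1889 = 105585655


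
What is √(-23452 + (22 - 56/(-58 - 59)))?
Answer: I*√35636302/39 ≈ 153.07*I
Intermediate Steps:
√(-23452 + (22 - 56/(-58 - 59))) = √(-23452 + (22 - 56/(-117))) = √(-23452 + (22 - 56*(-1/117))) = √(-23452 + (22 + 56/117)) = √(-23452 + 2630/117) = √(-2741254/117) = I*√35636302/39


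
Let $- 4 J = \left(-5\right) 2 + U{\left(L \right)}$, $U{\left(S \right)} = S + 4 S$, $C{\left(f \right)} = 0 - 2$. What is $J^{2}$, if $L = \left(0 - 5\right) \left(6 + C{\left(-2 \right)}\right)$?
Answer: $\frac{3025}{4} \approx 756.25$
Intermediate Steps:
$C{\left(f \right)} = -2$ ($C{\left(f \right)} = 0 - 2 = -2$)
$L = -20$ ($L = \left(0 - 5\right) \left(6 - 2\right) = \left(-5\right) 4 = -20$)
$U{\left(S \right)} = 5 S$
$J = \frac{55}{2}$ ($J = - \frac{\left(-5\right) 2 + 5 \left(-20\right)}{4} = - \frac{-10 - 100}{4} = \left(- \frac{1}{4}\right) \left(-110\right) = \frac{55}{2} \approx 27.5$)
$J^{2} = \left(\frac{55}{2}\right)^{2} = \frac{3025}{4}$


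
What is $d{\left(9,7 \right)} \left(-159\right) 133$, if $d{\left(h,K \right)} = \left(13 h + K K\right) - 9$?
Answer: $-3320079$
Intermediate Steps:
$d{\left(h,K \right)} = -9 + K^{2} + 13 h$ ($d{\left(h,K \right)} = \left(13 h + K^{2}\right) - 9 = \left(K^{2} + 13 h\right) - 9 = -9 + K^{2} + 13 h$)
$d{\left(9,7 \right)} \left(-159\right) 133 = \left(-9 + 7^{2} + 13 \cdot 9\right) \left(-159\right) 133 = \left(-9 + 49 + 117\right) \left(-159\right) 133 = 157 \left(-159\right) 133 = \left(-24963\right) 133 = -3320079$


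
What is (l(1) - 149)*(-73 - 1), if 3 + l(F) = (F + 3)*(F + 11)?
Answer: 7696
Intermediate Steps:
l(F) = -3 + (3 + F)*(11 + F) (l(F) = -3 + (F + 3)*(F + 11) = -3 + (3 + F)*(11 + F))
(l(1) - 149)*(-73 - 1) = ((30 + 1² + 14*1) - 149)*(-73 - 1) = ((30 + 1 + 14) - 149)*(-74) = (45 - 149)*(-74) = -104*(-74) = 7696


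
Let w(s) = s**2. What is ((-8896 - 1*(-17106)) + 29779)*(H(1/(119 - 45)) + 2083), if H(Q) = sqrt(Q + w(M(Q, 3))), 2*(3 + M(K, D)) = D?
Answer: 79131087 + 37989*sqrt(12395)/74 ≈ 7.9188e+7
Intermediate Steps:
M(K, D) = -3 + D/2
H(Q) = sqrt(9/4 + Q) (H(Q) = sqrt(Q + (-3 + (1/2)*3)**2) = sqrt(Q + (-3 + 3/2)**2) = sqrt(Q + (-3/2)**2) = sqrt(Q + 9/4) = sqrt(9/4 + Q))
((-8896 - 1*(-17106)) + 29779)*(H(1/(119 - 45)) + 2083) = ((-8896 - 1*(-17106)) + 29779)*(sqrt(9 + 4/(119 - 45))/2 + 2083) = ((-8896 + 17106) + 29779)*(sqrt(9 + 4/74)/2 + 2083) = (8210 + 29779)*(sqrt(9 + 4*(1/74))/2 + 2083) = 37989*(sqrt(9 + 2/37)/2 + 2083) = 37989*(sqrt(335/37)/2 + 2083) = 37989*((sqrt(12395)/37)/2 + 2083) = 37989*(sqrt(12395)/74 + 2083) = 37989*(2083 + sqrt(12395)/74) = 79131087 + 37989*sqrt(12395)/74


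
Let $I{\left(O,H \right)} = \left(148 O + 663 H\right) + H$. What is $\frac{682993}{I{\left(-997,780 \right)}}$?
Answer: $\frac{682993}{370364} \approx 1.8441$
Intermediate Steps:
$I{\left(O,H \right)} = 148 O + 664 H$
$\frac{682993}{I{\left(-997,780 \right)}} = \frac{682993}{148 \left(-997\right) + 664 \cdot 780} = \frac{682993}{-147556 + 517920} = \frac{682993}{370364}$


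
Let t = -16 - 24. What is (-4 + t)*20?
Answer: -880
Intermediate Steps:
t = -40
(-4 + t)*20 = (-4 - 40)*20 = -44*20 = -880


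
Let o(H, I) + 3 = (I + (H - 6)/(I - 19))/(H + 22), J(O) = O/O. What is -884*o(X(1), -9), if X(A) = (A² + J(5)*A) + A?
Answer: 519129/175 ≈ 2966.5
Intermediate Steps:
J(O) = 1
X(A) = A² + 2*A (X(A) = (A² + 1*A) + A = (A² + A) + A = (A + A²) + A = A² + 2*A)
o(H, I) = -3 + (I + (-6 + H)/(-19 + I))/(22 + H) (o(H, I) = -3 + (I + (H - 6)/(I - 19))/(H + 22) = -3 + (I + (-6 + H)/(-19 + I))/(22 + H))
-884*o(X(1), -9) = -884*(1248 + (-9)² - 85*(-9) + 58*(1*(2 + 1)) - 3*1*(2 + 1)*(-9))/(-418 - 19*(2 + 1) + 22*(-9) + (1*(2 + 1))*(-9)) = -884*(1248 + 81 + 765 + 58*(1*3) - 3*1*3*(-9))/(-418 - 19*3 - 198 + (1*3)*(-9)) = -884*(1248 + 81 + 765 + 58*3 - 3*3*(-9))/(-418 - 19*3 - 198 + 3*(-9)) = -884*(1248 + 81 + 765 + 174 + 81)/(-418 - 57 - 198 - 27) = -884*2349/(-700) = -(-221)*2349/175 = -884*(-2349/700) = 519129/175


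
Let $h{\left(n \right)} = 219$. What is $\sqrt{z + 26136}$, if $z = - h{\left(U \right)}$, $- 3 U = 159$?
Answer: $\sqrt{25917} \approx 160.99$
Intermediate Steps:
$U = -53$ ($U = \left(- \frac{1}{3}\right) 159 = -53$)
$z = -219$ ($z = \left(-1\right) 219 = -219$)
$\sqrt{z + 26136} = \sqrt{-219 + 26136} = \sqrt{25917}$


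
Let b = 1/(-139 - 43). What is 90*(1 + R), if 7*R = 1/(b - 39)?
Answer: 636570/7099 ≈ 89.670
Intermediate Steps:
b = -1/182 (b = 1/(-182) = -1/182 ≈ -0.0054945)
R = -26/7099 (R = 1/(7*(-1/182 - 39)) = 1/(7*(-7099/182)) = (⅐)*(-182/7099) = -26/7099 ≈ -0.0036625)
90*(1 + R) = 90*(1 - 26/7099) = 90*(7073/7099) = 636570/7099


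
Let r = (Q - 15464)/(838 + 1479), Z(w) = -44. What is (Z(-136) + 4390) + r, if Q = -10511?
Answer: 10043707/2317 ≈ 4334.8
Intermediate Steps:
r = -25975/2317 (r = (-10511 - 15464)/(838 + 1479) = -25975/2317 ≈ -11.211)
(Z(-136) + 4390) + r = (-44 + 4390) - 25975/2317 = 4346 - 25975/2317 = 10043707/2317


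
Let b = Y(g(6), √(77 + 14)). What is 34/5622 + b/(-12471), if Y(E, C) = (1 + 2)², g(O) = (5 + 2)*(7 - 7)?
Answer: 62236/11685327 ≈ 0.0053260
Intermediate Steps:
g(O) = 0 (g(O) = 7*0 = 0)
Y(E, C) = 9 (Y(E, C) = 3² = 9)
b = 9
34/5622 + b/(-12471) = 34/5622 + 9/(-12471) = 34*(1/5622) + 9*(-1/12471) = 17/2811 - 3/4157 = 62236/11685327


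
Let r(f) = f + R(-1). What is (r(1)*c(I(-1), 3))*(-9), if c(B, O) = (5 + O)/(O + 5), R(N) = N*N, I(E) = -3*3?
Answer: -18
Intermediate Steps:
I(E) = -9
R(N) = N**2
r(f) = 1 + f (r(f) = f + (-1)**2 = f + 1 = 1 + f)
c(B, O) = 1 (c(B, O) = (5 + O)/(5 + O) = 1)
(r(1)*c(I(-1), 3))*(-9) = ((1 + 1)*1)*(-9) = (2*1)*(-9) = 2*(-9) = -18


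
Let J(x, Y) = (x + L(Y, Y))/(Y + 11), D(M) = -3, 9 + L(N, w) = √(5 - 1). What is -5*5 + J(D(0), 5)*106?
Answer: -365/4 ≈ -91.250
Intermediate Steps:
L(N, w) = -7 (L(N, w) = -9 + √(5 - 1) = -9 + √4 = -9 + 2 = -7)
J(x, Y) = (-7 + x)/(11 + Y) (J(x, Y) = (x - 7)/(Y + 11) = (-7 + x)/(11 + Y))
-5*5 + J(D(0), 5)*106 = -5*5 + ((-7 - 3)/(11 + 5))*106 = -25 + (-10/16)*106 = -25 + ((1/16)*(-10))*106 = -25 - 5/8*106 = -25 - 265/4 = -365/4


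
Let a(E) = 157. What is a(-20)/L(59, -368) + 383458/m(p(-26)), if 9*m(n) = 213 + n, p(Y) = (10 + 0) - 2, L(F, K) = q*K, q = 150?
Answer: 190501899703/12199200 ≈ 15616.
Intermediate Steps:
L(F, K) = 150*K
p(Y) = 8 (p(Y) = 10 - 2 = 8)
m(n) = 71/3 + n/9 (m(n) = (213 + n)/9 = 71/3 + n/9)
a(-20)/L(59, -368) + 383458/m(p(-26)) = 157/((150*(-368))) + 383458/(71/3 + (⅑)*8) = 157/(-55200) + 383458/(71/3 + 8/9) = 157*(-1/55200) + 383458/(221/9) = -157/55200 + 383458*(9/221) = -157/55200 + 3451122/221 = 190501899703/12199200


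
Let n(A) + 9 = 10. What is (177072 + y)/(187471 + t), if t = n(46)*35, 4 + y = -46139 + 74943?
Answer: 34312/31251 ≈ 1.0979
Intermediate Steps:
n(A) = 1 (n(A) = -9 + 10 = 1)
y = 28800 (y = -4 + (-46139 + 74943) = -4 + 28804 = 28800)
t = 35 (t = 1*35 = 35)
(177072 + y)/(187471 + t) = (177072 + 28800)/(187471 + 35) = 205872/187506 = 205872*(1/187506) = 34312/31251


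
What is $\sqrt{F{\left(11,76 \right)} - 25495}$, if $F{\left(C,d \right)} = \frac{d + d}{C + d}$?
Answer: $\frac{i \sqrt{192958431}}{87} \approx 159.67 i$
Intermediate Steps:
$F{\left(C,d \right)} = \frac{2 d}{C + d}$
$\sqrt{F{\left(11,76 \right)} - 25495} = \sqrt{2 \cdot 76 \frac{1}{11 + 76} - 25495} = \sqrt{2 \cdot 76 \cdot \frac{1}{87} - 25495} = \sqrt{\frac{152}{87} - 25495} = \sqrt{- \frac{2217913}{87}} = \frac{i \sqrt{192958431}}{87}$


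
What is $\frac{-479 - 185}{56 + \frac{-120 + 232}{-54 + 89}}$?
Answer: $- \frac{415}{37} \approx -11.216$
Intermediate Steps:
$\frac{-479 - 185}{56 + \frac{-120 + 232}{-54 + 89}} = - \frac{664}{56 + \frac{112}{35}} = - \frac{664}{56 + 112 \cdot \frac{1}{35}} = - \frac{664}{56 + \frac{16}{5}} = - \frac{664}{\frac{296}{5}} = \left(-664\right) \frac{5}{296} = - \frac{415}{37}$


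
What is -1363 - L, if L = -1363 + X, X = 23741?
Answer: -23741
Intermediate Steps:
L = 22378 (L = -1363 + 23741 = 22378)
-1363 - L = -1363 - 1*22378 = -1363 - 22378 = -23741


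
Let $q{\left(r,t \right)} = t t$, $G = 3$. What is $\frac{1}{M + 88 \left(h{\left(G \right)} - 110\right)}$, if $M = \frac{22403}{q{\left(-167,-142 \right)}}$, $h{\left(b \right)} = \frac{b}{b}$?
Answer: $- \frac{20164}{193390685} \approx -0.00010427$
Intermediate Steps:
$q{\left(r,t \right)} = t^{2}$
$h{\left(b \right)} = 1$
$M = \frac{22403}{20164}$ ($M = \frac{22403}{\left(-142\right)^{2}} = \frac{22403}{20164} \approx 1.111$)
$\frac{1}{M + 88 \left(h{\left(G \right)} - 110\right)} = \frac{1}{\frac{22403}{20164} + 88 \left(1 - 110\right)} = \frac{1}{\frac{22403}{20164} + 88 \left(-109\right)} = \frac{1}{\frac{22403}{20164} - 9592} = \frac{1}{- \frac{193390685}{20164}} = - \frac{20164}{193390685}$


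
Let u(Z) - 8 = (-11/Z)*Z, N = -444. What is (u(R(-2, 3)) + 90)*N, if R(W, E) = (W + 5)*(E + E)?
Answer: -38628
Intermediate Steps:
R(W, E) = 2*E*(5 + W) (R(W, E) = (5 + W)*(2*E) = 2*E*(5 + W))
u(Z) = -3 (u(Z) = 8 + (-11/Z)*Z = 8 - 11 = -3)
(u(R(-2, 3)) + 90)*N = (-3 + 90)*(-444) = 87*(-444) = -38628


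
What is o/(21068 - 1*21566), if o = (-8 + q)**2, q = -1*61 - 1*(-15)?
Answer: -486/83 ≈ -5.8554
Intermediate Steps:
q = -46 (q = -61 + 15 = -46)
o = 2916 (o = (-8 - 46)**2 = (-54)**2 = 2916)
o/(21068 - 1*21566) = 2916/(21068 - 1*21566) = 2916/(21068 - 21566) = 2916/(-498) = 2916*(-1/498) = -486/83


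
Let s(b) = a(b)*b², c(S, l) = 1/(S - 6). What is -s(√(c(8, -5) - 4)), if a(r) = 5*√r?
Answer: 35*2^(¾)*7^(¼)*√I/4 ≈ 16.925 + 16.925*I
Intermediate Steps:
c(S, l) = 1/(-6 + S)
s(b) = 5*b^(5/2) (s(b) = (5*√b)*b² = 5*b^(5/2))
-s(√(c(8, -5) - 4)) = -5*(√(1/(-6 + 8) - 4))^(5/2) = -5*(√(1/2 - 4))^(5/2) = -5*(√(½ - 4))^(5/2) = -5*(√(-7/2))^(5/2) = -5*(I*√14/2)^(5/2) = -5*7*2^(¾)*7^(¼)*(-√I)/4 = -(-35)*2^(¾)*7^(¼)*√I/4 = 35*2^(¾)*7^(¼)*√I/4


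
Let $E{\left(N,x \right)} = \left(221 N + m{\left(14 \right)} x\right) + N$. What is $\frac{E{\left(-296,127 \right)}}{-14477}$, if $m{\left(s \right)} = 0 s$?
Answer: $\frac{65712}{14477} \approx 4.5391$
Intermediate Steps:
$m{\left(s \right)} = 0$
$E{\left(N,x \right)} = 222 N$ ($E{\left(N,x \right)} = \left(221 N + 0 x\right) + N = \left(221 N + 0\right) + N = 221 N + N = 222 N$)
$\frac{E{\left(-296,127 \right)}}{-14477} = \frac{222 \left(-296\right)}{-14477} = \left(-65712\right) \left(- \frac{1}{14477}\right) = \frac{65712}{14477}$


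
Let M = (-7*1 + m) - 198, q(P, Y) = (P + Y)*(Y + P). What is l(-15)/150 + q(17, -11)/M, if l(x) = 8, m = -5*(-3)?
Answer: -194/1425 ≈ -0.13614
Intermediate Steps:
m = 15
q(P, Y) = (P + Y)² (q(P, Y) = (P + Y)*(P + Y) = (P + Y)²)
M = -190 (M = (-7*1 + 15) - 198 = (-7 + 15) - 198 = 8 - 198 = -190)
l(-15)/150 + q(17, -11)/M = 8/150 + (17 - 11)²/(-190) = 8*(1/150) + 6²*(-1/190) = 4/75 + 36*(-1/190) = 4/75 - 18/95 = -194/1425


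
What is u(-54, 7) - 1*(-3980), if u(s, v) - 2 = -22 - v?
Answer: 3953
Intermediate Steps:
u(s, v) = -20 - v (u(s, v) = 2 + (-22 - v) = -20 - v)
u(-54, 7) - 1*(-3980) = (-20 - 1*7) - 1*(-3980) = (-20 - 7) + 3980 = -27 + 3980 = 3953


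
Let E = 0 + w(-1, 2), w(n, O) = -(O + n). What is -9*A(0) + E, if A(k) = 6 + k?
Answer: -55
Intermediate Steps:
w(n, O) = -O - n
E = -1 (E = 0 + (-1*2 - 1*(-1)) = 0 + (-2 + 1) = 0 - 1 = -1)
-9*A(0) + E = -9*(6 + 0) - 1 = -9*6 - 1 = -54 - 1 = -55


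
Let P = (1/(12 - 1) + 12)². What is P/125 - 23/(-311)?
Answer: 5849154/4703875 ≈ 1.2435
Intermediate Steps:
P = 17689/121 (P = (1/11 + 12)² = (133/11)² = 17689/121 ≈ 146.19)
P/125 - 23/(-311) = (17689/121)/125 - 23/(-311) = (17689/121)*(1/125) - 23*(-1/311) = 17689/15125 + 23/311 = 5849154/4703875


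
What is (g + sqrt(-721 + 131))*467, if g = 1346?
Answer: 628582 + 467*I*sqrt(590) ≈ 6.2858e+5 + 11343.0*I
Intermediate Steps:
(g + sqrt(-721 + 131))*467 = (1346 + sqrt(-721 + 131))*467 = (1346 + sqrt(-590))*467 = (1346 + I*sqrt(590))*467 = 628582 + 467*I*sqrt(590)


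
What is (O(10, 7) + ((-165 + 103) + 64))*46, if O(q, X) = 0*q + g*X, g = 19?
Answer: 6210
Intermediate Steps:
O(q, X) = 19*X (O(q, X) = 0*q + 19*X = 0 + 19*X = 19*X)
(O(10, 7) + ((-165 + 103) + 64))*46 = (19*7 + ((-165 + 103) + 64))*46 = (133 + (-62 + 64))*46 = (133 + 2)*46 = 135*46 = 6210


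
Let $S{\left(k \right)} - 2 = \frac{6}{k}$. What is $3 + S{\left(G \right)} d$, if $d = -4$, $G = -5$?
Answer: $- \frac{1}{5} \approx -0.2$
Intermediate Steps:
$S{\left(k \right)} = 2 + \frac{6}{k}$
$3 + S{\left(G \right)} d = 3 + \left(2 + \frac{6}{-5}\right) \left(-4\right) = 3 + \left(2 + 6 \left(- \frac{1}{5}\right)\right) \left(-4\right) = 3 + \left(2 - \frac{6}{5}\right) \left(-4\right) = 3 + \frac{4}{5} \left(-4\right) = 3 - \frac{16}{5} = - \frac{1}{5}$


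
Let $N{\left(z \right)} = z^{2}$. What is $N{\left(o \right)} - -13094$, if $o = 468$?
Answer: $232118$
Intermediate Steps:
$N{\left(o \right)} - -13094 = 468^{2} - -13094 = 219024 + 13094 = 232118$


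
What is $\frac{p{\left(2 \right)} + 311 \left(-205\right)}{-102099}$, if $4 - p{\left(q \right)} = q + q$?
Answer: $\frac{63755}{102099} \approx 0.62444$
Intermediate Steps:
$p{\left(q \right)} = 4 - 2 q$ ($p{\left(q \right)} = 4 - \left(q + q\right) = 4 - 2 q$)
$\frac{p{\left(2 \right)} + 311 \left(-205\right)}{-102099} = \frac{\left(4 - 4\right) + 311 \left(-205\right)}{-102099} = \left(\left(4 - 4\right) - 63755\right) \left(- \frac{1}{102099}\right) = \left(0 - 63755\right) \left(- \frac{1}{102099}\right) = \left(-63755\right) \left(- \frac{1}{102099}\right) = \frac{63755}{102099}$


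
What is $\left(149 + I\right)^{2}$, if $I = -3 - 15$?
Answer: $17161$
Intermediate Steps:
$I = -18$ ($I = -3 - 15 = -18$)
$\left(149 + I\right)^{2} = \left(149 - 18\right)^{2} = 131^{2} = 17161$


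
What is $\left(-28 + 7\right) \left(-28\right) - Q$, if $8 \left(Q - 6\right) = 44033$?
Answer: $- \frac{39377}{8} \approx -4922.1$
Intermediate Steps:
$Q = \frac{44081}{8}$ ($Q = 6 + \frac{1}{8} \cdot 44033 = 6 + \frac{44033}{8} = \frac{44081}{8} \approx 5510.1$)
$\left(-28 + 7\right) \left(-28\right) - Q = \left(-28 + 7\right) \left(-28\right) - \frac{44081}{8} = \left(-21\right) \left(-28\right) - \frac{44081}{8} = 588 - \frac{44081}{8} = - \frac{39377}{8}$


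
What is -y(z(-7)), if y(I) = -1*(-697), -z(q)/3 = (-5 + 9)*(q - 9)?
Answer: -697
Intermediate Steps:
z(q) = 108 - 12*q (z(q) = -3*(-5 + 9)*(q - 9) = -12*(-9 + q) = -3*(-36 + 4*q) = 108 - 12*q)
y(I) = 697
-y(z(-7)) = -1*697 = -697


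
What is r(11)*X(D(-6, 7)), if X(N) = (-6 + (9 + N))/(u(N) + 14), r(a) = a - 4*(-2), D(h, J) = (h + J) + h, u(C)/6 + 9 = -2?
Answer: 19/26 ≈ 0.73077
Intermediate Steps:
u(C) = -66 (u(C) = -54 + 6*(-2) = -54 - 12 = -66)
D(h, J) = J + 2*h (D(h, J) = (J + h) + h = J + 2*h)
r(a) = 8 + a (r(a) = a + 8 = 8 + a)
X(N) = -3/52 - N/52 (X(N) = (-6 + (9 + N))/(-66 + 14) = (3 + N)/(-52) = (3 + N)*(-1/52) = -3/52 - N/52)
r(11)*X(D(-6, 7)) = (8 + 11)*(-3/52 - (7 + 2*(-6))/52) = 19*(-3/52 - (7 - 12)/52) = 19*(-3/52 - 1/52*(-5)) = 19*(-3/52 + 5/52) = 19*(1/26) = 19/26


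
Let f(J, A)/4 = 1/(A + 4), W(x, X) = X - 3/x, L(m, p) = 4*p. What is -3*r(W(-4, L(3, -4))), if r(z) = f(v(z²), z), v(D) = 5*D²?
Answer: 16/15 ≈ 1.0667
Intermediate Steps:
f(J, A) = 4/(4 + A) (f(J, A) = 4/(A + 4) = 4/(4 + A))
r(z) = 4/(4 + z)
-3*r(W(-4, L(3, -4))) = -12/(4 + (4*(-4) - 3/(-4))) = -12/(4 + (-16 - 3*(-¼))) = -12/(4 + (-16 + ¾)) = -12/(4 - 61/4) = -12/(-45/4) = -12*(-4)/45 = -3*(-16/45) = 16/15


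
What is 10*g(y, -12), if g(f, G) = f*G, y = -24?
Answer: 2880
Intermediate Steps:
g(f, G) = G*f
10*g(y, -12) = 10*(-12*(-24)) = 10*288 = 2880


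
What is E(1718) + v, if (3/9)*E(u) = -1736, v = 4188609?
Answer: 4183401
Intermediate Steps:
E(u) = -5208 (E(u) = 3*(-1736) = -5208)
E(1718) + v = -5208 + 4188609 = 4183401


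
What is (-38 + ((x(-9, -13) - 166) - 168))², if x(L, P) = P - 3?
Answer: 150544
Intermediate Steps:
x(L, P) = -3 + P
(-38 + ((x(-9, -13) - 166) - 168))² = (-38 + (((-3 - 13) - 166) - 168))² = (-38 + ((-16 - 166) - 168))² = (-38 + (-182 - 168))² = (-38 - 350)² = (-388)² = 150544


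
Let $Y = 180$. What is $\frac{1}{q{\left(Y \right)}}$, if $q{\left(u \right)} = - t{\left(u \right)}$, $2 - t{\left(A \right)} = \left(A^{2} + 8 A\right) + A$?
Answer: $\frac{1}{34018} \approx 2.9396 \cdot 10^{-5}$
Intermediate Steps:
$t{\left(A \right)} = 2 - A^{2} - 9 A$ ($t{\left(A \right)} = 2 - \left(\left(A^{2} + 8 A\right) + A\right) = 2 - \left(A^{2} + 9 A\right) = 2 - A^{2} - 9 A$)
$q{\left(u \right)} = -2 + u^{2} + 9 u$ ($q{\left(u \right)} = - (2 - u^{2} - 9 u) = -2 + u^{2} + 9 u$)
$\frac{1}{q{\left(Y \right)}} = \frac{1}{-2 + 180^{2} + 9 \cdot 180} = \frac{1}{-2 + 32400 + 1620} = \frac{1}{34018}$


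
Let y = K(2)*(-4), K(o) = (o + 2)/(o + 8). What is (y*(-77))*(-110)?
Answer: -13552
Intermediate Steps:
K(o) = (2 + o)/(8 + o)
y = -8/5 (y = ((2 + 2)/(8 + 2))*(-4) = (4/10)*(-4) = ((⅒)*4)*(-4) = (⅖)*(-4) = -8/5 ≈ -1.6000)
(y*(-77))*(-110) = -8/5*(-77)*(-110) = (616/5)*(-110) = -13552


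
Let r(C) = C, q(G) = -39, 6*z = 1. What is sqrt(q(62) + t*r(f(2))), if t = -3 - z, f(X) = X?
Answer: 2*I*sqrt(102)/3 ≈ 6.733*I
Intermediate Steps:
z = 1/6 (z = (1/6)*1 = 1/6 ≈ 0.16667)
t = -19/6 (t = -3 - 1*1/6 = -3 - 1/6 = -19/6 ≈ -3.1667)
sqrt(q(62) + t*r(f(2))) = sqrt(-39 - 19/6*2) = sqrt(-39 - 19/3) = sqrt(-136/3) = 2*I*sqrt(102)/3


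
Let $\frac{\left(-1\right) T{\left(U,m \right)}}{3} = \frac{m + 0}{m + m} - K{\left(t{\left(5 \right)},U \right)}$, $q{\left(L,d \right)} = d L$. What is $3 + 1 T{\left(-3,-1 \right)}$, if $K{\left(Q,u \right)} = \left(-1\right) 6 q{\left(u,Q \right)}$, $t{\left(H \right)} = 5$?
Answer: $\frac{543}{2} \approx 271.5$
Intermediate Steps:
$q{\left(L,d \right)} = L d$
$K{\left(Q,u \right)} = - 6 Q u$ ($K{\left(Q,u \right)} = \left(-1\right) 6 u Q = - 6 Q u$)
$T{\left(U,m \right)} = - \frac{3}{2} - 90 U$ ($T{\left(U,m \right)} = - 3 \left(\frac{m + 0}{m + m} - \left(-6\right) 5 U\right) = - 3 \left(\frac{m}{2 m} - - 30 U\right) = - 3 \left(m \frac{1}{2 m} + 30 U\right) = - 3 \left(\frac{1}{2} + 30 U\right) = - \frac{3}{2} - 90 U$)
$3 + 1 T{\left(-3,-1 \right)} = 3 + 1 \left(- \frac{3}{2} - -270\right) = 3 + 1 \left(- \frac{3}{2} + 270\right) = 3 + 1 \cdot \frac{537}{2} = 3 + \frac{537}{2} = \frac{543}{2}$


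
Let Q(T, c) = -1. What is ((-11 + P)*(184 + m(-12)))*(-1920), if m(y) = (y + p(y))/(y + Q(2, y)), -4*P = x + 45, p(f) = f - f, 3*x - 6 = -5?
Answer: 103083520/13 ≈ 7.9295e+6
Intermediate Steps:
x = 1/3 (x = 2 + (1/3)*(-5) = 2 - 5/3 = 1/3 ≈ 0.33333)
p(f) = 0
P = -34/3 (P = -(1/3 + 45)/4 = -1/4*136/3 = -34/3 ≈ -11.333)
m(y) = y/(-1 + y) (m(y) = (y + 0)/(y - 1) = y/(-1 + y))
((-11 + P)*(184 + m(-12)))*(-1920) = ((-11 - 34/3)*(184 - 12/(-1 - 12)))*(-1920) = -67*(184 - 12/(-13))/3*(-1920) = -67*(184 - 12*(-1/13))/3*(-1920) = -67*(184 + 12/13)/3*(-1920) = -67/3*2404/13*(-1920) = -161068/39*(-1920) = 103083520/13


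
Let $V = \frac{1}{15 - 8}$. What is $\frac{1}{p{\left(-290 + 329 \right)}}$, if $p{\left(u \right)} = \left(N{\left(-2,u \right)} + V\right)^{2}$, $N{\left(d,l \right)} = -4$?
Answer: $\frac{49}{729} \approx 0.067215$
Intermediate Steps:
$V = \frac{1}{7} \approx 0.14286$
$p{\left(u \right)} = \frac{729}{49}$ ($p{\left(u \right)} = \left(-4 + \frac{1}{7}\right)^{2} = \left(- \frac{27}{7}\right)^{2} = \frac{729}{49}$)
$\frac{1}{p{\left(-290 + 329 \right)}} = \frac{1}{\frac{729}{49}} = \frac{49}{729}$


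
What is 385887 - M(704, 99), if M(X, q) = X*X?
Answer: -109729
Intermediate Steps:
M(X, q) = X²
385887 - M(704, 99) = 385887 - 1*704² = 385887 - 1*495616 = 385887 - 495616 = -109729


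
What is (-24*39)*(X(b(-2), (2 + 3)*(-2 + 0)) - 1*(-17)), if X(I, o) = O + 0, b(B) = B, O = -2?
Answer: -14040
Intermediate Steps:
X(I, o) = -2 (X(I, o) = -2 + 0 = -2)
(-24*39)*(X(b(-2), (2 + 3)*(-2 + 0)) - 1*(-17)) = (-24*39)*(-2 - 1*(-17)) = -936*(-2 + 17) = -936*15 = -14040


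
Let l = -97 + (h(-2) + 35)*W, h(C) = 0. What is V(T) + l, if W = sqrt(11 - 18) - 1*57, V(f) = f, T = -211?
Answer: -2303 + 35*I*sqrt(7) ≈ -2303.0 + 92.601*I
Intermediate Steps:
W = -57 + I*sqrt(7) (W = sqrt(-7) - 57 = I*sqrt(7) - 57 = -57 + I*sqrt(7) ≈ -57.0 + 2.6458*I)
l = -2092 + 35*I*sqrt(7) (l = -97 + (0 + 35)*(-57 + I*sqrt(7)) = -97 + 35*(-57 + I*sqrt(7)) = -97 + (-1995 + 35*I*sqrt(7)) = -2092 + 35*I*sqrt(7) ≈ -2092.0 + 92.601*I)
V(T) + l = -211 + (-2092 + 35*I*sqrt(7)) = -2303 + 35*I*sqrt(7)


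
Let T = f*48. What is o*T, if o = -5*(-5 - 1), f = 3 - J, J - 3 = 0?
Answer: 0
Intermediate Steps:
J = 3 (J = 3 + 0 = 3)
f = 0 (f = 3 - 1*3 = 3 - 3 = 0)
T = 0 (T = 0*48 = 0)
o = 30 (o = -5*(-6) = 30)
o*T = 30*0 = 0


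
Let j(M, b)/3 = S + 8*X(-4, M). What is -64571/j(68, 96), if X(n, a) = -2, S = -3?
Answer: 64571/57 ≈ 1132.8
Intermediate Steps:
j(M, b) = -57 (j(M, b) = 3*(-3 + 8*(-2)) = 3*(-3 - 16) = 3*(-19) = -57)
-64571/j(68, 96) = -64571/(-57) = -64571*(-1/57) = 64571/57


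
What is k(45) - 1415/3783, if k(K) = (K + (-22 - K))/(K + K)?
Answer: -35096/56745 ≈ -0.61849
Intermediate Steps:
k(K) = -11/K (k(K) = -22*1/(2*K) = -11/K)
k(45) - 1415/3783 = -11/45 - 1415/3783 = -35096/56745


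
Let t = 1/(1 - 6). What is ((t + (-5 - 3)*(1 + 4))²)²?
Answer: 1632240801/625 ≈ 2.6116e+6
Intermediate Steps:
t = -⅕ (t = 1/(-5) = -⅕ ≈ -0.20000)
((t + (-5 - 3)*(1 + 4))²)² = ((-⅕ + (-5 - 3)*(1 + 4))²)² = ((-⅕ - 8*5)²)² = ((-⅕ - 40)²)² = ((-201/5)²)² = (40401/25)² = 1632240801/625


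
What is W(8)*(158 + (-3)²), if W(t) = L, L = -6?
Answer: -1002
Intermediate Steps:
W(t) = -6
W(8)*(158 + (-3)²) = -6*(158 + (-3)²) = -6*(158 + 9) = -6*167 = -1002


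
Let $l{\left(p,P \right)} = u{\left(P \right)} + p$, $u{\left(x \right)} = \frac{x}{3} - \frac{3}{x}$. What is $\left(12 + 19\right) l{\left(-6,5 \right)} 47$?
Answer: $- \frac{107818}{15} \approx -7187.9$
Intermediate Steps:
$u{\left(x \right)} = - \frac{3}{x} + \frac{x}{3}$ ($u{\left(x \right)} = x \frac{1}{3} - \frac{3}{x} = \frac{x}{3} - \frac{3}{x} = - \frac{3}{x} + \frac{x}{3}$)
$l{\left(p,P \right)} = p - \frac{3}{P} + \frac{P}{3}$ ($l{\left(p,P \right)} = \left(- \frac{3}{P} + \frac{P}{3}\right) + p = p - \frac{3}{P} + \frac{P}{3}$)
$\left(12 + 19\right) l{\left(-6,5 \right)} 47 = \left(12 + 19\right) \left(-6 - \frac{3}{5} + \frac{1}{3} \cdot 5\right) 47 = 31 \left(-6 - \frac{3}{5} + \frac{5}{3}\right) 47 = 31 \left(- \frac{74}{15}\right) 47 = \left(- \frac{2294}{15}\right) 47 = - \frac{107818}{15}$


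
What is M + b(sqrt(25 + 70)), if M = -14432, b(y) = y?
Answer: -14432 + sqrt(95) ≈ -14422.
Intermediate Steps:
M + b(sqrt(25 + 70)) = -14432 + sqrt(25 + 70) = -14432 + sqrt(95)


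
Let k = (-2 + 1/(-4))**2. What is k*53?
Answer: 4293/16 ≈ 268.31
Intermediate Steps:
k = 81/16 (k = (-2 - 1/4)**2 = (-9/4)**2 = 81/16 ≈ 5.0625)
k*53 = (81/16)*53 = 4293/16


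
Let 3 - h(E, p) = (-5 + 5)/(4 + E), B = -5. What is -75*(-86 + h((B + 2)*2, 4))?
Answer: 6225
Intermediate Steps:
h(E, p) = 3 (h(E, p) = 3 - (-5 + 5)/(4 + E) = 3 - 0/(4 + E) = 3 - 1*0 = 3 + 0 = 3)
-75*(-86 + h((B + 2)*2, 4)) = -75*(-86 + 3) = -75*(-83) = 6225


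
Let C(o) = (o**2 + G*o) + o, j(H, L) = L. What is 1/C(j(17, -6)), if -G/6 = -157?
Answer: -1/5622 ≈ -0.00017787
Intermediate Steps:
G = 942 (G = -6*(-157) = 942)
C(o) = o**2 + 943*o (C(o) = (o**2 + 942*o) + o = o**2 + 943*o)
1/C(j(17, -6)) = 1/(-6*(943 - 6)) = 1/(-6*937) = 1/(-5622) = -1/5622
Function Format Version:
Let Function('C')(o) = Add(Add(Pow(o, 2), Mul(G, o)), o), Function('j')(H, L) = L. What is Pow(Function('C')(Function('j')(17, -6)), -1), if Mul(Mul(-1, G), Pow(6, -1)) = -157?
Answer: Rational(-1, 5622) ≈ -0.00017787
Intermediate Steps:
G = 942 (G = Mul(-6, -157) = 942)
Function('C')(o) = Add(Pow(o, 2), Mul(943, o)) (Function('C')(o) = Add(Add(Pow(o, 2), Mul(942, o)), o) = Add(Pow(o, 2), Mul(943, o)))
Pow(Function('C')(Function('j')(17, -6)), -1) = Pow(Mul(-6, Add(943, -6)), -1) = Pow(Mul(-6, 937), -1) = Pow(-5622, -1) = Rational(-1, 5622)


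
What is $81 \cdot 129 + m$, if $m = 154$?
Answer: $10603$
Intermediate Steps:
$81 \cdot 129 + m = 81 \cdot 129 + 154 = 10449 + 154 = 10603$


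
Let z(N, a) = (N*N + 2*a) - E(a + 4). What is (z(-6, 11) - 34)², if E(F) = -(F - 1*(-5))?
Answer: 1936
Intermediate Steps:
E(F) = -5 - F (E(F) = -(F + 5) = -(5 + F) = -5 - F)
z(N, a) = 9 + N² + 3*a (z(N, a) = (N*N + 2*a) - (-5 - (a + 4)) = (N² + 2*a) - (-5 - (4 + a)) = (N² + 2*a) - (-5 + (-4 - a)) = (N² + 2*a) - (-9 - a) = (N² + 2*a) + (9 + a) = 9 + N² + 3*a)
(z(-6, 11) - 34)² = ((9 + (-6)² + 3*11) - 34)² = ((9 + 36 + 33) - 34)² = (78 - 34)² = 44² = 1936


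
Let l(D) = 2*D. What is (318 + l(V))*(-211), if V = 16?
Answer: -73850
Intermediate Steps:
(318 + l(V))*(-211) = (318 + 2*16)*(-211) = (318 + 32)*(-211) = 350*(-211) = -73850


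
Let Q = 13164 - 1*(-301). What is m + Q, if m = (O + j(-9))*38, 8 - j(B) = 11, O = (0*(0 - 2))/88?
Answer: 13351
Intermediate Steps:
O = 0 (O = (0*(-2))*(1/88) = 0*(1/88) = 0)
j(B) = -3 (j(B) = 8 - 1*11 = 8 - 11 = -3)
Q = 13465 (Q = 13164 + 301 = 13465)
m = -114 (m = (0 - 3)*38 = -3*38 = -114)
m + Q = -114 + 13465 = 13351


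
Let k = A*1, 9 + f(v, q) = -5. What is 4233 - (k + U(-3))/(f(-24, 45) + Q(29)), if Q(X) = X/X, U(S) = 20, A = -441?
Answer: 54608/13 ≈ 4200.6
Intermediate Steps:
f(v, q) = -14 (f(v, q) = -9 - 5 = -14)
Q(X) = 1
k = -441 (k = -441*1 = -441)
4233 - (k + U(-3))/(f(-24, 45) + Q(29)) = 4233 - (-441 + 20)/(-14 + 1) = 4233 - (-421)/(-13) = 4233 - (-421)*(-1)/13 = 4233 - 1*421/13 = 4233 - 421/13 = 54608/13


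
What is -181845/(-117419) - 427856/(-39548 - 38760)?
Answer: 16119585481/2298711763 ≈ 7.0124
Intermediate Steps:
-181845/(-117419) - 427856/(-39548 - 38760) = -181845*(-1/117419) - 427856/(-78308) = 181845/117419 - 427856*(-1/78308) = 181845/117419 + 106964/19577 = 16119585481/2298711763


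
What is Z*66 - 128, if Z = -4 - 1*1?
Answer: -458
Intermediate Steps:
Z = -5 (Z = -4 - 1 = -5)
Z*66 - 128 = -5*66 - 128 = -330 - 128 = -458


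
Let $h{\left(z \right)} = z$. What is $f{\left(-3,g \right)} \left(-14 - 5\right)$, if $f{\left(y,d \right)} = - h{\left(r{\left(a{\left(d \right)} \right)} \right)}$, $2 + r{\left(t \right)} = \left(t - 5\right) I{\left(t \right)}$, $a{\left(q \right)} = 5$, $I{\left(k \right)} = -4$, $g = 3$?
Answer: $-38$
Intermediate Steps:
$r{\left(t \right)} = 18 - 4 t$ ($r{\left(t \right)} = -2 + \left(t - 5\right) \left(-4\right) = -2 + \left(-5 + t\right) \left(-4\right) = -2 - \left(-20 + 4 t\right) = 18 - 4 t$)
$f{\left(y,d \right)} = 2$ ($f{\left(y,d \right)} = - (18 - 20) = \left(-1\right) \left(-2\right) = 2$)
$f{\left(-3,g \right)} \left(-14 - 5\right) = 2 \left(-14 - 5\right) = 2 \left(-19\right) = -38$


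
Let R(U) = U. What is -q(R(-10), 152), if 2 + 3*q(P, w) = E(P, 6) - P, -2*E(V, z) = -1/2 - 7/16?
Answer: -271/96 ≈ -2.8229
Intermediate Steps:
E(V, z) = 15/32 (E(V, z) = -(-1/2 - 7/16)/2 = -(-1*½ - 7*1/16)/2 = -(-½ - 7/16)/2 = -½*(-15/16) = 15/32)
q(P, w) = -49/96 - P/3 (q(P, w) = -⅔ + (15/32 - P)/3 = -⅔ + (5/32 - P/3) = -49/96 - P/3)
-q(R(-10), 152) = -(-49/96 - ⅓*(-10)) = -(-49/96 + 10/3) = -1*271/96 = -271/96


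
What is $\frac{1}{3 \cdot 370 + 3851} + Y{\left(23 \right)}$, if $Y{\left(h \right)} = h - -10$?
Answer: $\frac{163714}{4961} \approx 33.0$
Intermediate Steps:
$Y{\left(h \right)} = 10 + h$ ($Y{\left(h \right)} = h + 10 = 10 + h$)
$\frac{1}{3 \cdot 370 + 3851} + Y{\left(23 \right)} = \frac{1}{3 \cdot 370 + 3851} + \left(10 + 23\right) = \frac{1}{1110 + 3851} + 33 = \frac{1}{4961} + 33 = \frac{163714}{4961}$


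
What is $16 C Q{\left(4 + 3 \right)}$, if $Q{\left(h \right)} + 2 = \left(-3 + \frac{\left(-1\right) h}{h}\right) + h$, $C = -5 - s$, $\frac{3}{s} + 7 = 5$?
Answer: $-56$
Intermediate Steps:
$s = - \frac{3}{2}$ ($s = \frac{3}{-7 + 5} = \frac{3}{-2} = 3 \left(- \frac{1}{2}\right) = - \frac{3}{2} \approx -1.5$)
$C = - \frac{7}{2}$ ($C = -5 - - \frac{3}{2} = -5 + \frac{3}{2} = - \frac{7}{2} \approx -3.5$)
$Q{\left(h \right)} = -6 + h$ ($Q{\left(h \right)} = -2 + \left(\left(-3 + \frac{\left(-1\right) h}{h}\right) + h\right) = -2 + \left(\left(-3 - 1\right) + h\right) = -2 + \left(-4 + h\right) = -6 + h$)
$16 C Q{\left(4 + 3 \right)} = 16 \left(- \frac{7}{2}\right) \left(-6 + \left(4 + 3\right)\right) = - 56 \left(-6 + 7\right) = \left(-56\right) 1 = -56$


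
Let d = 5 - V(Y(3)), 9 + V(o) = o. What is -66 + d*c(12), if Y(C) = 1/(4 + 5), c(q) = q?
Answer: 302/3 ≈ 100.67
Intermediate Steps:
Y(C) = 1/9
V(o) = -9 + o
d = 125/9 (d = 5 - (-9 + 1/9) = 5 - 1*(-80/9) = 5 + 80/9 = 125/9 ≈ 13.889)
-66 + d*c(12) = -66 + (125/9)*12 = -66 + 500/3 = 302/3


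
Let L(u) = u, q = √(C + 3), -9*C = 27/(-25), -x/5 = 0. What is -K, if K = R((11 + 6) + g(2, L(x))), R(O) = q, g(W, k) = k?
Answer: -√78/5 ≈ -1.7664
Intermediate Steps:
x = 0 (x = -5*0 = 0)
C = 3/25 (C = -3/(-25) = -3*(-1)/25 = -⅑*(-27/25) = 3/25 ≈ 0.12000)
q = √78/5 (q = √(3/25 + 3) = √(78/25) = √78/5 ≈ 1.7664)
R(O) = √78/5
K = √78/5 ≈ 1.7664
-K = -√78/5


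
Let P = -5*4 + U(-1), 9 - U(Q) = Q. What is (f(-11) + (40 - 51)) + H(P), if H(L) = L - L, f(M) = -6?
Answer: -17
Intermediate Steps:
U(Q) = 9 - Q
P = -10 (P = -5*4 + (9 - 1*(-1)) = -20 + (9 + 1) = -20 + 10 = -10)
H(L) = 0
(f(-11) + (40 - 51)) + H(P) = (-6 + (40 - 51)) + 0 = (-6 - 11) + 0 = -17 + 0 = -17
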